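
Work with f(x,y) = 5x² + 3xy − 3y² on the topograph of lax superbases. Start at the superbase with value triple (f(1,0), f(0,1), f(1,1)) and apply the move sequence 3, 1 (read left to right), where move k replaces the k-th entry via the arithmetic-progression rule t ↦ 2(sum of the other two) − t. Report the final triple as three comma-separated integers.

start (5,-3,5) = (f(1,0),f(0,1),f(1,1))
replace slot 3: 2·(5+(-3)) − 5 = -1 → (5,-3,-1)
replace slot 1: 2·((-3)+(-1)) − 5 = -13 → (-13,-3,-1)

-13,-3,-1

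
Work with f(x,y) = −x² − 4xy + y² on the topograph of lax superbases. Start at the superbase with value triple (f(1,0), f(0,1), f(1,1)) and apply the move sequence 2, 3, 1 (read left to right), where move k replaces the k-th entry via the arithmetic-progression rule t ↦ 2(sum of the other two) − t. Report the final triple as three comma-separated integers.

start (-1,1,-4) = (f(1,0),f(0,1),f(1,1))
replace slot 2: 2·((-1)+(-4)) − 1 = -11 → (-1,-11,-4)
replace slot 3: 2·((-1)+(-11)) − (-4) = -20 → (-1,-11,-20)
replace slot 1: 2·((-11)+(-20)) − (-1) = -61 → (-61,-11,-20)

-61,-11,-20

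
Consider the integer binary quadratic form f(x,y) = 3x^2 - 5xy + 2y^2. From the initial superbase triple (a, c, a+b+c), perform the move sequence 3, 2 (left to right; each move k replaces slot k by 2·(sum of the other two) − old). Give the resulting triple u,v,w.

start (3,2,0) = (f(1,0),f(0,1),f(1,1))
replace slot 3: 2·(3+2) − 0 = 10 → (3,2,10)
replace slot 2: 2·(3+10) − 2 = 24 → (3,24,10)

3,24,10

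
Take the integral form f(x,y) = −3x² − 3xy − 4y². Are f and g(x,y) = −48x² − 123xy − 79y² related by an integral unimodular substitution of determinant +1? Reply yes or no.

D₁ = -39, D₂ = -39
f is negative-definite; reduce −f:
−f: reduced (well bottom): (3,3,4) with a≤c, −a<b≤a
flip sign back: reduced form of f is (-3,-3,-4)
g is negative-definite; reduce −g:
−g: translate: b→27 (≡123 mod 96), so (48,123,79)→(48,27,4)
−g: flip: (48,27,4)→(4,-27,48)
−g: translate: b→-3 (≡-27 mod 8), so (4,-27,48)→(4,-3,3)
−g: flip: (4,-3,3)→(3,3,4)
−g: reduced (well bottom): (3,3,4) with a≤c, −a<b≤a
flip sign back: reduced form of g is (-3,-3,-4)
reduced forms (-3, -3, -4) vs (-3, -3, -4) ⇒ equivalent

yes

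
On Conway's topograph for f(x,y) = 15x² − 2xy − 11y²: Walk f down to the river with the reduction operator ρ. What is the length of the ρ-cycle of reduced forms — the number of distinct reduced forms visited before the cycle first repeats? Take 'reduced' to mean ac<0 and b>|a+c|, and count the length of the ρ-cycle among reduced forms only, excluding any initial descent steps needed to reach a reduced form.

D = 664, ⌊√D⌋ = 25
descent: ρ → (-11,24,2)  [lands on river]
river: ρ → (2,24,-11)
river: ρ → (-11,20,6)
river: ρ → (6,16,-17)
river: ρ → (-17,18,5)
river: ρ → (5,22,-9)
river: ρ → (-9,14,13)
river: ρ → (13,12,-10)
river: ρ → (-10,8,15)
river: ρ → (15,22,-3)
river: ρ → (-3,20,22)
river: ρ → (22,24,-1)
river: ρ → (-1,24,22)
river: ρ → (22,20,-3)
river: ρ → (-3,22,15)
river: ρ → (15,8,-10)
river: ρ → (-10,12,13)
river: ρ → (13,14,-9)
river: ρ → (-9,22,5)
river: ρ → (5,18,-17)
river: ρ → (-17,16,6)
river: ρ → (6,20,-11)
ρ-cycle length = 22 (tail of 1 descent step not counted)

22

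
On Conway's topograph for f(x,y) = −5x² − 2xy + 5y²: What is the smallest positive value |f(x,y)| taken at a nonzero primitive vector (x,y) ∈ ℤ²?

descent: ρ → (5,2,-5)  [lands on river]
river: ρ → (-5,8,2)
river: ρ → (2,8,-5)
river: ρ → (-5,2,5)
river: ρ → (5,8,-2)
river: ρ → (-2,8,5)
closes: descent 1, river 6
min |a| on river = 2

2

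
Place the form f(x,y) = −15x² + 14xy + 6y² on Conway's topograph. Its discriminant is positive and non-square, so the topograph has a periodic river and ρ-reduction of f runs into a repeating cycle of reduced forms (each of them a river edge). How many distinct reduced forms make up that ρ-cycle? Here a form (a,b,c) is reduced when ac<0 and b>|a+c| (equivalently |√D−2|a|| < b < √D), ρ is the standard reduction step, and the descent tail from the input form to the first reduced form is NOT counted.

D = 556, ⌊√D⌋ = 23
river: ρ → (6,22,-3)
river: ρ → (-3,20,13)
river: ρ → (13,6,-10)
river: ρ → (-10,14,9)
river: ρ → (9,22,-2)
river: ρ → (-2,22,9)
river: ρ → (9,14,-10)
river: ρ → (-10,6,13)
river: ρ → (13,20,-3)
river: ρ → (-3,22,6)
river: ρ → (6,14,-15)
river: ρ → (-15,16,5)
river: ρ → (5,14,-18)
river: ρ → (-18,22,1)
river: ρ → (1,22,-18)
river: ρ → (-18,14,5)
river: ρ → (5,16,-15)
river: ρ → (-15,14,6)
ρ-cycle length = 18 (tail of 0 descent steps not counted)

18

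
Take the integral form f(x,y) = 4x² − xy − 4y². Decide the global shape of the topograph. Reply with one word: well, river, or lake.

D = b²−4ac = (-1)² − 4·4·(-4) = 65
D > 0 non-square ⇒ indefinite ⇒ periodic river

river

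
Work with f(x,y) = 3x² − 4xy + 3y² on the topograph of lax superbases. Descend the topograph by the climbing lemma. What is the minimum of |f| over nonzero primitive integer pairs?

translate: b→2 (≡-4 mod 6), so (3,-4,3)→(3,2,2)
flip: (3,2,2)→(2,-2,3)
translate: b→2 (≡-2 mod 4), so (2,-2,3)→(2,2,3)
reduced (well bottom): (2,2,3) with a≤c, −a<b≤a
well minimum = a = 2

2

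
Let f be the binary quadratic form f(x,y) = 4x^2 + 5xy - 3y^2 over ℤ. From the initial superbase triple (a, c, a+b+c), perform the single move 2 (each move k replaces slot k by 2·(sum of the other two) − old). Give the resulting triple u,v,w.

start (4,-3,6) = (f(1,0),f(0,1),f(1,1))
replace slot 2: 2·(4+6) − (-3) = 23 → (4,23,6)

4,23,6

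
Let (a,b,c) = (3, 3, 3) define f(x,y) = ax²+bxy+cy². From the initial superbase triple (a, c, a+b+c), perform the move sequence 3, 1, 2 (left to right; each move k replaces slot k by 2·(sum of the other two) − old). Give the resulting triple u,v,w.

start (3,3,9) = (f(1,0),f(0,1),f(1,1))
replace slot 3: 2·(3+3) − 9 = 3 → (3,3,3)
replace slot 1: 2·(3+3) − 3 = 9 → (9,3,3)
replace slot 2: 2·(9+3) − 3 = 21 → (9,21,3)

9,21,3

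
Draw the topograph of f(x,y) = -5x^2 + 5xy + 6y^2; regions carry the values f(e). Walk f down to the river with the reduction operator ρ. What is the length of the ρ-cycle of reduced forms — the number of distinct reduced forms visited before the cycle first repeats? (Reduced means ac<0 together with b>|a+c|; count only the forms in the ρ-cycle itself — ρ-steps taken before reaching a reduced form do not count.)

D = 145, ⌊√D⌋ = 12
river: ρ → (6,7,-4)
river: ρ → (-4,9,4)
river: ρ → (4,7,-6)
river: ρ → (-6,5,5)
river: ρ → (5,5,-6)
river: ρ → (-6,7,4)
river: ρ → (4,9,-4)
river: ρ → (-4,7,6)
river: ρ → (6,5,-5)
river: ρ → (-5,5,6)
ρ-cycle length = 10 (tail of 0 descent steps not counted)

10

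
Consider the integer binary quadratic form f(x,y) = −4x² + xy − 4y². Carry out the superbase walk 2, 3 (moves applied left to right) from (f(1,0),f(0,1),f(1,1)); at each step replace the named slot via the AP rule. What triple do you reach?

start (-4,-4,-7) = (f(1,0),f(0,1),f(1,1))
replace slot 2: 2·((-4)+(-7)) − (-4) = -18 → (-4,-18,-7)
replace slot 3: 2·((-4)+(-18)) − (-7) = -37 → (-4,-18,-37)

-4,-18,-37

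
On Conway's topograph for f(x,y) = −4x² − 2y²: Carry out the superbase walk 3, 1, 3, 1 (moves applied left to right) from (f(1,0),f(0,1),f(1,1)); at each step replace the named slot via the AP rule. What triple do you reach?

start (-4,-2,-6) = (f(1,0),f(0,1),f(1,1))
replace slot 3: 2·((-4)+(-2)) − (-6) = -6 → (-4,-2,-6)
replace slot 1: 2·((-2)+(-6)) − (-4) = -12 → (-12,-2,-6)
replace slot 3: 2·((-12)+(-2)) − (-6) = -22 → (-12,-2,-22)
replace slot 1: 2·((-2)+(-22)) − (-12) = -36 → (-36,-2,-22)

-36,-2,-22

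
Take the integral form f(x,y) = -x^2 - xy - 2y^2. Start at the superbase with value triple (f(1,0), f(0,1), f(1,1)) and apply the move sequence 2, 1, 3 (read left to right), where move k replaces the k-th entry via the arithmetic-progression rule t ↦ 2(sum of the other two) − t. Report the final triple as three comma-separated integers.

start (-1,-2,-4) = (f(1,0),f(0,1),f(1,1))
replace slot 2: 2·((-1)+(-4)) − (-2) = -8 → (-1,-8,-4)
replace slot 1: 2·((-8)+(-4)) − (-1) = -23 → (-23,-8,-4)
replace slot 3: 2·((-23)+(-8)) − (-4) = -58 → (-23,-8,-58)

-23,-8,-58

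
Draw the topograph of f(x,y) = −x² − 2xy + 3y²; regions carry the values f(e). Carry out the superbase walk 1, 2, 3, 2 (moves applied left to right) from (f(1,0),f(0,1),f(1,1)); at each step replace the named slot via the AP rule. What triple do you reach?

start (-1,3,0) = (f(1,0),f(0,1),f(1,1))
replace slot 1: 2·(3+0) − (-1) = 7 → (7,3,0)
replace slot 2: 2·(7+0) − 3 = 11 → (7,11,0)
replace slot 3: 2·(7+11) − 0 = 36 → (7,11,36)
replace slot 2: 2·(7+36) − 11 = 75 → (7,75,36)

7,75,36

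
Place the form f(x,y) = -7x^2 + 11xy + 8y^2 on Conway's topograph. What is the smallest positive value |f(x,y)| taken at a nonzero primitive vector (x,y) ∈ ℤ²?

river: ρ → (8,5,-10)
river: ρ → (-10,15,3)
river: ρ → (3,15,-10)
river: ρ → (-10,5,8)
river: ρ → (8,11,-7)
river: ρ → (-7,17,2)
river: ρ → (2,15,-15)
river: ρ → (-15,15,2)
river: ρ → (2,17,-7)
river: ρ → (-7,11,8)
closes: descent 0, river 10
min |a| on river = 2

2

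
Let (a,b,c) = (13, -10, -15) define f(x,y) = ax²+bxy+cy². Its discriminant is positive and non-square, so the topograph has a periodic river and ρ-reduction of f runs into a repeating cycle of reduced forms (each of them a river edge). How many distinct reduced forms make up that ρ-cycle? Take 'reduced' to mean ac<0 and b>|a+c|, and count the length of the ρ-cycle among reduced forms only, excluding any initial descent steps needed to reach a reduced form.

D = 880, ⌊√D⌋ = 29
descent: ρ → (-15,10,13)  [lands on river]
river: ρ → (13,16,-12)
river: ρ → (-12,8,17)
river: ρ → (17,26,-3)
river: ρ → (-3,28,8)
river: ρ → (8,20,-15)
ρ-cycle length = 6 (tail of 1 descent step not counted)

6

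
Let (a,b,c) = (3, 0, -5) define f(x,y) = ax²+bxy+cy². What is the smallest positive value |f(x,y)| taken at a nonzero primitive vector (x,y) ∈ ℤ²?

descent: ρ → (-5,0,3)
descent: ρ → (3,6,-2)  [lands on river]
river: ρ → (-2,6,3)
closes: descent 2, river 2
min |a| on river = 2

2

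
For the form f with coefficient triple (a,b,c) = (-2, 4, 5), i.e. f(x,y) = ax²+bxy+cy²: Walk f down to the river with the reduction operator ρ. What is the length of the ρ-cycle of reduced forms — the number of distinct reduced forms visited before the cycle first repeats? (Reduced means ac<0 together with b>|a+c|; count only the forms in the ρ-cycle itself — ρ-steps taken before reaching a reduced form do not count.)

D = 56, ⌊√D⌋ = 7
river: ρ → (5,6,-1)
river: ρ → (-1,6,5)
river: ρ → (5,4,-2)
river: ρ → (-2,4,5)
ρ-cycle length = 4 (tail of 0 descent steps not counted)

4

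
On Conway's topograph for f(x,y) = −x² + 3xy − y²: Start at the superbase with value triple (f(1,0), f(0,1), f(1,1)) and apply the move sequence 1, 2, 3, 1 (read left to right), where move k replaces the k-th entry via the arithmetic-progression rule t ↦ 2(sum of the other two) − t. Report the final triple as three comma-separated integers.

start (-1,-1,1) = (f(1,0),f(0,1),f(1,1))
replace slot 1: 2·((-1)+1) − (-1) = 1 → (1,-1,1)
replace slot 2: 2·(1+1) − (-1) = 5 → (1,5,1)
replace slot 3: 2·(1+5) − 1 = 11 → (1,5,11)
replace slot 1: 2·(5+11) − 1 = 31 → (31,5,11)

31,5,11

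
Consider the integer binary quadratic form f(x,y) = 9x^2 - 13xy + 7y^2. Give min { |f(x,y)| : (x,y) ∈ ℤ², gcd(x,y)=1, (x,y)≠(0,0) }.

translate: b→5 (≡-13 mod 18), so (9,-13,7)→(9,5,3)
flip: (9,5,3)→(3,-5,9)
translate: b→1 (≡-5 mod 6), so (3,-5,9)→(3,1,7)
reduced (well bottom): (3,1,7) with a≤c, −a<b≤a
well minimum = a = 3

3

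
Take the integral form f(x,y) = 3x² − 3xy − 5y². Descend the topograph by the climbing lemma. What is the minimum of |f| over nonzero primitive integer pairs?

descent: ρ → (-5,3,3)  [lands on river]
river: ρ → (3,3,-5)
river: ρ → (-5,7,1)
river: ρ → (1,7,-5)
closes: descent 1, river 4
min |a| on river = 1

1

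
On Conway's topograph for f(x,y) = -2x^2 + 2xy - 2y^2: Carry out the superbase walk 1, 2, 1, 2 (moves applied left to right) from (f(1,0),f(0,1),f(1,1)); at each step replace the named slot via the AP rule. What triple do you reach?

start (-2,-2,-2) = (f(1,0),f(0,1),f(1,1))
replace slot 1: 2·((-2)+(-2)) − (-2) = -6 → (-6,-2,-2)
replace slot 2: 2·((-6)+(-2)) − (-2) = -14 → (-6,-14,-2)
replace slot 1: 2·((-14)+(-2)) − (-6) = -26 → (-26,-14,-2)
replace slot 2: 2·((-26)+(-2)) − (-14) = -42 → (-26,-42,-2)

-26,-42,-2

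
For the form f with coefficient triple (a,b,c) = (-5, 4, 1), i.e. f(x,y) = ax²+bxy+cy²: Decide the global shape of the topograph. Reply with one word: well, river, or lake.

D = b²−4ac = 4² − 4·(-5)·1 = 36
D = 6² is a perfect square ⇒ form factors over ℤ ⇒ lakes

lake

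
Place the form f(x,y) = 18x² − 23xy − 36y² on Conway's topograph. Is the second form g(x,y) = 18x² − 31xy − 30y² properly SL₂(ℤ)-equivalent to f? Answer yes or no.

D₁ = 3121, D₂ = 3121
river cycle of f (length 22): (-36, 23, 18), (18, 49, -10), (-10, 51, 13), (13, 53, -6), (-6, 55, 4), (4, 49, -45), (-45, 41, 8), (8, 55, -3), (-3, 53, 26), (26, 51, -5), … (12 more)
river cycle of g (length 30): (-30, 31, 18), (18, 41, -20), (-20, 39, 20), (20, 41, -18), (-18, 31, 30), (30, 29, -19), (-19, 47, 12), (12, 49, -15), (-15, 41, 24), (24, 55, -1), … (20 more)
cycles differ ⇒ inequivalent

no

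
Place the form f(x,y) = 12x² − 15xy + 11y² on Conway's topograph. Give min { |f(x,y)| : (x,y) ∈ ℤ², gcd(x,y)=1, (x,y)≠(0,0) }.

translate: b→9 (≡-15 mod 24), so (12,-15,11)→(12,9,8)
flip: (12,9,8)→(8,-9,12)
translate: b→7 (≡-9 mod 16), so (8,-9,12)→(8,7,11)
reduced (well bottom): (8,7,11) with a≤c, −a<b≤a
well minimum = a = 8

8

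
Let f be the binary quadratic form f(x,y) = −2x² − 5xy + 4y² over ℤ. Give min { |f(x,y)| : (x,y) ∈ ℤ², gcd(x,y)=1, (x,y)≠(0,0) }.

descent: ρ → (4,5,-2)  [lands on river]
river: ρ → (-2,7,1)
river: ρ → (1,7,-2)
river: ρ → (-2,5,4)
river: ρ → (4,3,-3)
river: ρ → (-3,3,4)
closes: descent 1, river 6
min |a| on river = 1

1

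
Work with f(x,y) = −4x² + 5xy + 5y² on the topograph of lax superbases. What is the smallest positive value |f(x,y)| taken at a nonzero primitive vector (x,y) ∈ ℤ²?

river: ρ → (5,5,-4)
river: ρ → (-4,3,6)
river: ρ → (6,9,-1)
river: ρ → (-1,9,6)
river: ρ → (6,3,-4)
river: ρ → (-4,5,5)
closes: descent 0, river 6
min |a| on river = 1

1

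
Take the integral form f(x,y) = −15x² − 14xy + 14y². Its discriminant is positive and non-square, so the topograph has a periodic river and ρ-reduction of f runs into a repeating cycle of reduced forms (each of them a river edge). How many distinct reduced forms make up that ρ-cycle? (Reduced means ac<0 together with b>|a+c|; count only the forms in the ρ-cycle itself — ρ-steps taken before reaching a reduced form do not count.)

D = 1036, ⌊√D⌋ = 32
descent: ρ → (14,14,-15)  [lands on river]
river: ρ → (-15,16,13)
river: ρ → (13,10,-18)
river: ρ → (-18,26,5)
river: ρ → (5,24,-23)
river: ρ → (-23,22,6)
river: ρ → (6,26,-15)
river: ρ → (-15,4,17)
river: ρ → (17,30,-2)
river: ρ → (-2,30,17)
river: ρ → (17,4,-15)
river: ρ → (-15,26,6)
river: ρ → (6,22,-23)
river: ρ → (-23,24,5)
river: ρ → (5,26,-18)
river: ρ → (-18,10,13)
river: ρ → (13,16,-15)
river: ρ → (-15,14,14)
ρ-cycle length = 18 (tail of 1 descent step not counted)

18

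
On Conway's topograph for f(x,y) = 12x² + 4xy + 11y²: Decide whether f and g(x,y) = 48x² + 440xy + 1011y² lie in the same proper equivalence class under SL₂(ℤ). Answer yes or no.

D₁ = -512, D₂ = -512
f: flip: (12,4,11)→(11,-4,12)
f: reduced (well bottom): (11,-4,12) with a≤c, −a<b≤a
g: translate: b→-40 (≡440 mod 96), so (48,440,1011)→(48,-40,11)
g: flip: (48,-40,11)→(11,40,48)
g: translate: b→-4 (≡40 mod 22), so (11,40,48)→(11,-4,12)
g: reduced (well bottom): (11,-4,12) with a≤c, −a<b≤a
reduced forms (11, -4, 12) vs (11, -4, 12) ⇒ equivalent

yes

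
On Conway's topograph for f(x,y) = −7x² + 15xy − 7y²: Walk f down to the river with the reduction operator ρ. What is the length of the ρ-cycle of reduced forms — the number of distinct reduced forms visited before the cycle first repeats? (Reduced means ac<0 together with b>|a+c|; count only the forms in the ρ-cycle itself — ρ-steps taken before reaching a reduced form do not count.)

D = 29, ⌊√D⌋ = 5
descent: ρ → (-7,-1,1)
descent: ρ → (1,5,-1)  [lands on river]
river: ρ → (-1,5,1)
ρ-cycle length = 2 (tail of 2 descent steps not counted)

2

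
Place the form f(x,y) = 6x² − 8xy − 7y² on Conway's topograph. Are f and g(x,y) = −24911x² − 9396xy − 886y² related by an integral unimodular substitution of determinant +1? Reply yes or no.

D₁ = 232, D₂ = 232
river cycle of f (length 14): (-7, 8, 6), (6, 4, -9), (-9, 14, 1), (1, 14, -9), (-9, 4, 6), (6, 8, -7), (-7, 6, 7), (7, 8, -6), (-6, 4, 9), (9, 14, -1), … (4 more)
river cycle of g (length 14): (-7, 8, 6), (6, 4, -9), (-9, 14, 1), (1, 14, -9), (-9, 4, 6), (6, 8, -7), (-7, 6, 7), (7, 8, -6), (-6, 4, 9), (9, 14, -1), … (4 more)
cycles coincide ⇒ equivalent

yes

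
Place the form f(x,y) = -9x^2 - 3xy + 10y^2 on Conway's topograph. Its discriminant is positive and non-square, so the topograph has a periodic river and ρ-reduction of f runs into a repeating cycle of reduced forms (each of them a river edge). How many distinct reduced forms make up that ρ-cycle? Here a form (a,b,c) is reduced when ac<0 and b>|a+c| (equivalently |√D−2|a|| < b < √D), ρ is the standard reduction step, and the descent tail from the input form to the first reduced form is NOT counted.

D = 369, ⌊√D⌋ = 19
descent: ρ → (10,3,-9)  [lands on river]
river: ρ → (-9,15,4)
river: ρ → (4,17,-5)
river: ρ → (-5,13,10)
river: ρ → (10,7,-8)
river: ρ → (-8,9,9)
river: ρ → (9,9,-8)
river: ρ → (-8,7,10)
river: ρ → (10,13,-5)
river: ρ → (-5,17,4)
river: ρ → (4,15,-9)
river: ρ → (-9,3,10)
river: ρ → (10,17,-2)
river: ρ → (-2,19,1)
river: ρ → (1,19,-2)
river: ρ → (-2,17,10)
ρ-cycle length = 16 (tail of 1 descent step not counted)

16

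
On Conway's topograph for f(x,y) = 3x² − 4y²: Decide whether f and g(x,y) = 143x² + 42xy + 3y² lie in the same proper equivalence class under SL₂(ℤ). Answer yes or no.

D₁ = 48, D₂ = 48
river cycle of f (length 2): (3, 6, -1), (-1, 6, 3)
river cycle of g (length 2): (3, 6, -1), (-1, 6, 3)
cycles coincide ⇒ equivalent

yes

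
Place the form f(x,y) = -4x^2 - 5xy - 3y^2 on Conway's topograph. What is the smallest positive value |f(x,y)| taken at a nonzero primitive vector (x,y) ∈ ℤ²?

translate: b→-3 (≡5 mod 8), so (4,5,3)→(4,-3,2)
flip: (4,-3,2)→(2,3,4)
translate: b→-1 (≡3 mod 4), so (2,3,4)→(2,-1,3)
reduced (well bottom): (2,-1,3) with a≤c, −a<b≤a
well minimum |f| = |-2| = 2 (negative-definite)

2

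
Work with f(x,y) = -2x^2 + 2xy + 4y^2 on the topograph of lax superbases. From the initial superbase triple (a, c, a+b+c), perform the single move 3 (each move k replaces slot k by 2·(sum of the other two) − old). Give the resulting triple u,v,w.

start (-2,4,4) = (f(1,0),f(0,1),f(1,1))
replace slot 3: 2·((-2)+4) − 4 = 0 → (-2,4,0)

-2,4,0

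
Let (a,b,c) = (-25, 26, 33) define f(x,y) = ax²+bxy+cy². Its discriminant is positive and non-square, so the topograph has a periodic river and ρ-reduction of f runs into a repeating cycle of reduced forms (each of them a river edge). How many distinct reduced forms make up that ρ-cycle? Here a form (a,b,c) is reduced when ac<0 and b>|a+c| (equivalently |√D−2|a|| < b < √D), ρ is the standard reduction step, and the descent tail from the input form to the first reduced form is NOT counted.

D = 3976, ⌊√D⌋ = 63
river: ρ → (33,40,-18)
river: ρ → (-18,32,41)
river: ρ → (41,50,-9)
river: ρ → (-9,58,17)
river: ρ → (17,44,-30)
river: ρ → (-30,16,31)
river: ρ → (31,46,-15)
river: ρ → (-15,44,34)
river: ρ → (34,24,-25)
river: ρ → (-25,26,33)
ρ-cycle length = 10 (tail of 0 descent steps not counted)

10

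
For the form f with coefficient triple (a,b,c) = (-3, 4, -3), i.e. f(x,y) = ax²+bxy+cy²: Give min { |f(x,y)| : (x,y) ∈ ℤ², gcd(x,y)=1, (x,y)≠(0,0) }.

translate: b→2 (≡-4 mod 6), so (3,-4,3)→(3,2,2)
flip: (3,2,2)→(2,-2,3)
translate: b→2 (≡-2 mod 4), so (2,-2,3)→(2,2,3)
reduced (well bottom): (2,2,3) with a≤c, −a<b≤a
well minimum |f| = |-2| = 2 (negative-definite)

2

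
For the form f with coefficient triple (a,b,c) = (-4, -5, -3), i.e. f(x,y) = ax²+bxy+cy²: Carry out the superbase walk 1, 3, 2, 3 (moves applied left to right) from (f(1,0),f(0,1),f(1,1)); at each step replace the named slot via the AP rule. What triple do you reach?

start (-4,-3,-12) = (f(1,0),f(0,1),f(1,1))
replace slot 1: 2·((-3)+(-12)) − (-4) = -26 → (-26,-3,-12)
replace slot 3: 2·((-26)+(-3)) − (-12) = -46 → (-26,-3,-46)
replace slot 2: 2·((-26)+(-46)) − (-3) = -141 → (-26,-141,-46)
replace slot 3: 2·((-26)+(-141)) − (-46) = -288 → (-26,-141,-288)

-26,-141,-288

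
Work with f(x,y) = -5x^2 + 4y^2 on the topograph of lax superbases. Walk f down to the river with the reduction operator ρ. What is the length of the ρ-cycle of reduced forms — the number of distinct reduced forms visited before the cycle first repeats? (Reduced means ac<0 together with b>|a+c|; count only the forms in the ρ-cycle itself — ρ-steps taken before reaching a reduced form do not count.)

D = 80, ⌊√D⌋ = 8
descent: ρ → (4,8,-1)  [lands on river]
river: ρ → (-1,8,4)
ρ-cycle length = 2 (tail of 1 descent step not counted)

2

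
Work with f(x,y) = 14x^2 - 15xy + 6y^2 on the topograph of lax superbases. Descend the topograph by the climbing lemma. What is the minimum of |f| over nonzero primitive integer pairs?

translate: b→13 (≡-15 mod 28), so (14,-15,6)→(14,13,5)
flip: (14,13,5)→(5,-13,14)
translate: b→-3 (≡-13 mod 10), so (5,-13,14)→(5,-3,6)
reduced (well bottom): (5,-3,6) with a≤c, −a<b≤a
well minimum = a = 5

5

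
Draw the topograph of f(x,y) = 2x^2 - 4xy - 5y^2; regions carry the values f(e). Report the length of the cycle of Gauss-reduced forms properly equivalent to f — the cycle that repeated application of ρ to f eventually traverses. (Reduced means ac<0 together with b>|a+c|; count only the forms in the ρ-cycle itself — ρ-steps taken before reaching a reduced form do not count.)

D = 56, ⌊√D⌋ = 7
descent: ρ → (-5,4,2)  [lands on river]
river: ρ → (2,4,-5)
river: ρ → (-5,6,1)
river: ρ → (1,6,-5)
ρ-cycle length = 4 (tail of 1 descent step not counted)

4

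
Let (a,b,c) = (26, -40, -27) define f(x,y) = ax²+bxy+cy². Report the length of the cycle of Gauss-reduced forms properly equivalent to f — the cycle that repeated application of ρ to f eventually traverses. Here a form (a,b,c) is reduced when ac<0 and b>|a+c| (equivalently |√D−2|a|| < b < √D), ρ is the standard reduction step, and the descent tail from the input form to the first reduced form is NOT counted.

D = 4408, ⌊√D⌋ = 66
descent: ρ → (-27,40,26)  [lands on river]
river: ρ → (26,64,-3)
river: ρ → (-3,62,47)
river: ρ → (47,32,-18)
river: ρ → (-18,40,39)
river: ρ → (39,38,-19)
river: ρ → (-19,38,39)
river: ρ → (39,40,-18)
river: ρ → (-18,32,47)
river: ρ → (47,62,-3)
river: ρ → (-3,64,26)
river: ρ → (26,40,-27)
river: ρ → (-27,14,39)
river: ρ → (39,64,-2)
river: ρ → (-2,64,39)
river: ρ → (39,14,-27)
ρ-cycle length = 16 (tail of 1 descent step not counted)

16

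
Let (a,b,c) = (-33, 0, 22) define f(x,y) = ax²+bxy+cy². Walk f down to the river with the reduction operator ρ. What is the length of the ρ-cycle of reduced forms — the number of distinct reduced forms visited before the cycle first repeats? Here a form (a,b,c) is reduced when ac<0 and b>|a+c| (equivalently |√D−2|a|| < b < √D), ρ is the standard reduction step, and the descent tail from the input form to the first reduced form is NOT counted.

D = 2904, ⌊√D⌋ = 53
descent: ρ → (22,44,-11)  [lands on river]
river: ρ → (-11,44,22)
ρ-cycle length = 2 (tail of 1 descent step not counted)

2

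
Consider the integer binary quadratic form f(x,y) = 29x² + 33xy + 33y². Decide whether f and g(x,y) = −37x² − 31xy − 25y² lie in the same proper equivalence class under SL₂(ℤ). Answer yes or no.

D₁ = -2739, D₂ = -2739
f: translate: b→-25 (≡33 mod 58), so (29,33,33)→(29,-25,29)
f: flip: (29,-25,29)→(29,25,29)
f: reduced (well bottom): (29,25,29) with a≤c, −a<b≤a
g is negative-definite; reduce −g:
−g: flip: (37,31,25)→(25,-31,37)
−g: translate: b→19 (≡-31 mod 50), so (25,-31,37)→(25,19,31)
−g: reduced (well bottom): (25,19,31) with a≤c, −a<b≤a
flip sign back: reduced form of g is (-25,-19,-31)
reduced forms (29, 25, 29) vs (-25, -19, -31) ⇒ inequivalent

no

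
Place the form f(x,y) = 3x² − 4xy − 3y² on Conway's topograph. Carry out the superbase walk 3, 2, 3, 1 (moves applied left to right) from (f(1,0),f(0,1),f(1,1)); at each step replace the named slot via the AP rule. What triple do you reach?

start (3,-3,-4) = (f(1,0),f(0,1),f(1,1))
replace slot 3: 2·(3+(-3)) − (-4) = 4 → (3,-3,4)
replace slot 2: 2·(3+4) − (-3) = 17 → (3,17,4)
replace slot 3: 2·(3+17) − 4 = 36 → (3,17,36)
replace slot 1: 2·(17+36) − 3 = 103 → (103,17,36)

103,17,36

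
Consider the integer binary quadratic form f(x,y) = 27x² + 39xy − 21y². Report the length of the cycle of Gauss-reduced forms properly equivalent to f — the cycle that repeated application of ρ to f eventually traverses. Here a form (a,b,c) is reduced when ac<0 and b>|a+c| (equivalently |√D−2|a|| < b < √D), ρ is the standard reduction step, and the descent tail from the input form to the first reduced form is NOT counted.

D = 3789, ⌊√D⌋ = 61
river: ρ → (-21,45,21)
river: ρ → (21,39,-27)
river: ρ → (-27,15,33)
river: ρ → (33,51,-9)
river: ρ → (-9,57,15)
river: ρ → (15,33,-45)
river: ρ → (-45,57,3)
river: ρ → (3,57,-45)
river: ρ → (-45,33,15)
river: ρ → (15,57,-9)
river: ρ → (-9,51,33)
river: ρ → (33,15,-27)
river: ρ → (-27,39,21)
river: ρ → (21,45,-21)
river: ρ → (-21,39,27)
river: ρ → (27,15,-33)
river: ρ → (-33,51,9)
river: ρ → (9,57,-15)
river: ρ → (-15,33,45)
river: ρ → (45,57,-3)
river: ρ → (-3,57,45)
river: ρ → (45,33,-15)
river: ρ → (-15,57,9)
river: ρ → (9,51,-33)
river: ρ → (-33,15,27)
river: ρ → (27,39,-21)
ρ-cycle length = 26 (tail of 0 descent steps not counted)

26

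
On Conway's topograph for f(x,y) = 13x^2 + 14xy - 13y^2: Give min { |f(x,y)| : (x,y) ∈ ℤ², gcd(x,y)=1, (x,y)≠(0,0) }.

river: ρ → (-13,12,14)
river: ρ → (14,16,-11)
river: ρ → (-11,28,2)
river: ρ → (2,28,-11)
river: ρ → (-11,16,14)
river: ρ → (14,12,-13)
river: ρ → (-13,14,13)
river: ρ → (13,12,-14)
river: ρ → (-14,16,11)
river: ρ → (11,28,-2)
river: ρ → (-2,28,11)
river: ρ → (11,16,-14)
river: ρ → (-14,12,13)
river: ρ → (13,14,-13)
closes: descent 0, river 14
min |a| on river = 2

2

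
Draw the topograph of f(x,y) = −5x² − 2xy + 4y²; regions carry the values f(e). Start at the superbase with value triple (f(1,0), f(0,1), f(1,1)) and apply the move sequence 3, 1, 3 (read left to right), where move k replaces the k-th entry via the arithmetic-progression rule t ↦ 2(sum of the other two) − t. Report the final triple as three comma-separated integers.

start (-5,4,-3) = (f(1,0),f(0,1),f(1,1))
replace slot 3: 2·((-5)+4) − (-3) = 1 → (-5,4,1)
replace slot 1: 2·(4+1) − (-5) = 15 → (15,4,1)
replace slot 3: 2·(15+4) − 1 = 37 → (15,4,37)

15,4,37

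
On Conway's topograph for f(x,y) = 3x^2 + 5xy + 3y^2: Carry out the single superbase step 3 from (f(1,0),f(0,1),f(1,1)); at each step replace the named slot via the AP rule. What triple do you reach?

start (3,3,11) = (f(1,0),f(0,1),f(1,1))
replace slot 3: 2·(3+3) − 11 = 1 → (3,3,1)

3,3,1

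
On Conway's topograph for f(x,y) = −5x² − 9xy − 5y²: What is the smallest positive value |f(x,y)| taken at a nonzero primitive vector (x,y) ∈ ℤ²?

translate: b→-1 (≡9 mod 10), so (5,9,5)→(5,-1,1)
flip: (5,-1,1)→(1,1,5)
reduced (well bottom): (1,1,5) with a≤c, −a<b≤a
well minimum |f| = |-1| = 1 (negative-definite)

1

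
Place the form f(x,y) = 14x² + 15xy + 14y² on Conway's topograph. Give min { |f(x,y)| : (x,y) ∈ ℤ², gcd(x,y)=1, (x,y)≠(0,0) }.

translate: b→-13 (≡15 mod 28), so (14,15,14)→(14,-13,13)
flip: (14,-13,13)→(13,13,14)
reduced (well bottom): (13,13,14) with a≤c, −a<b≤a
well minimum = a = 13

13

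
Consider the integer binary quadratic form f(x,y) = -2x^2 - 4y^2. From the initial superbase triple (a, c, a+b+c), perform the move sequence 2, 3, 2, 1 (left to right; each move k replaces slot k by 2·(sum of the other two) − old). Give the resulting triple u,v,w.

start (-2,-4,-6) = (f(1,0),f(0,1),f(1,1))
replace slot 2: 2·((-2)+(-6)) − (-4) = -12 → (-2,-12,-6)
replace slot 3: 2·((-2)+(-12)) − (-6) = -22 → (-2,-12,-22)
replace slot 2: 2·((-2)+(-22)) − (-12) = -36 → (-2,-36,-22)
replace slot 1: 2·((-36)+(-22)) − (-2) = -114 → (-114,-36,-22)

-114,-36,-22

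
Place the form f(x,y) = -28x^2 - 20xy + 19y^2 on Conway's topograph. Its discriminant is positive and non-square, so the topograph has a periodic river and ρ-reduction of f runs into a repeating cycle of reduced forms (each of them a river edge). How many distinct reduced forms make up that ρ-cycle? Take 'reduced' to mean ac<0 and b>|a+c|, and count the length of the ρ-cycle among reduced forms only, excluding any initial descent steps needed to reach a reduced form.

D = 2528, ⌊√D⌋ = 50
descent: ρ → (19,20,-28)  [lands on river]
river: ρ → (-28,36,11)
river: ρ → (11,30,-37)
river: ρ → (-37,44,4)
river: ρ → (4,44,-37)
river: ρ → (-37,30,11)
river: ρ → (11,36,-28)
river: ρ → (-28,20,19)
river: ρ → (19,18,-29)
river: ρ → (-29,40,8)
river: ρ → (8,40,-29)
river: ρ → (-29,18,19)
ρ-cycle length = 12 (tail of 1 descent step not counted)

12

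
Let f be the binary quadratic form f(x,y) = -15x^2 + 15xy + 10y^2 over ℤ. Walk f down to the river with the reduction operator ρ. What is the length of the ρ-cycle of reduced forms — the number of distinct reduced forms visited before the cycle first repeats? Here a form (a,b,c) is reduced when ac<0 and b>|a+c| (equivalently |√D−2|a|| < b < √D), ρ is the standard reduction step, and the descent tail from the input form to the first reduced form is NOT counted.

D = 825, ⌊√D⌋ = 28
river: ρ → (10,25,-5)
river: ρ → (-5,25,10)
river: ρ → (10,15,-15)
river: ρ → (-15,15,10)
ρ-cycle length = 4 (tail of 0 descent steps not counted)

4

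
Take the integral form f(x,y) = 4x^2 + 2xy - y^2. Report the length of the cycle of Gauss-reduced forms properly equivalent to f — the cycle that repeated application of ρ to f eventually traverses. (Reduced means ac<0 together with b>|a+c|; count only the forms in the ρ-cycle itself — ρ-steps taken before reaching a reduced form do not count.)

D = 20, ⌊√D⌋ = 4
descent: ρ → (-1,4,1)  [lands on river]
river: ρ → (1,4,-1)
ρ-cycle length = 2 (tail of 1 descent step not counted)

2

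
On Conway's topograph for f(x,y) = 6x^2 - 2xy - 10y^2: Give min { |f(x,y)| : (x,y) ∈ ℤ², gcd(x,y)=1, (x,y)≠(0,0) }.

descent: ρ → (-10,2,6)
descent: ρ → (6,10,-6)  [lands on river]
river: ρ → (-6,14,2)
river: ρ → (2,14,-6)
river: ρ → (-6,10,6)
river: ρ → (6,14,-2)
river: ρ → (-2,14,6)
closes: descent 2, river 6
min |a| on river = 2

2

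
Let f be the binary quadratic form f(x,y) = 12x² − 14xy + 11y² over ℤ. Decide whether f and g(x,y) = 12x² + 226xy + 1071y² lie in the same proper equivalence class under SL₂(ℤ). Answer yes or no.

D₁ = -332, D₂ = -332
f: translate: b→10 (≡-14 mod 24), so (12,-14,11)→(12,10,9)
f: flip: (12,10,9)→(9,-10,12)
f: translate: b→8 (≡-10 mod 18), so (9,-10,12)→(9,8,11)
f: reduced (well bottom): (9,8,11) with a≤c, −a<b≤a
g: translate: b→10 (≡226 mod 24), so (12,226,1071)→(12,10,9)
g: flip: (12,10,9)→(9,-10,12)
g: translate: b→8 (≡-10 mod 18), so (9,-10,12)→(9,8,11)
g: reduced (well bottom): (9,8,11) with a≤c, −a<b≤a
reduced forms (9, 8, 11) vs (9, 8, 11) ⇒ equivalent

yes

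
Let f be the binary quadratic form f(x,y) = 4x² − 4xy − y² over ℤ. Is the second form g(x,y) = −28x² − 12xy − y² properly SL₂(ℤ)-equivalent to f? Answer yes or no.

D₁ = 32, D₂ = 32
river cycle of f (length 2): (-1, 4, 4), (4, 4, -1)
river cycle of g (length 2): (-1, 4, 4), (4, 4, -1)
cycles coincide ⇒ equivalent

yes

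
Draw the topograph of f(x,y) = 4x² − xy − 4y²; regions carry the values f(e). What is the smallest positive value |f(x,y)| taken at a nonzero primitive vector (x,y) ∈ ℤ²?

descent: ρ → (-4,1,4)  [lands on river]
river: ρ → (4,7,-1)
river: ρ → (-1,7,4)
river: ρ → (4,1,-4)
river: ρ → (-4,7,1)
river: ρ → (1,7,-4)
closes: descent 1, river 6
min |a| on river = 1

1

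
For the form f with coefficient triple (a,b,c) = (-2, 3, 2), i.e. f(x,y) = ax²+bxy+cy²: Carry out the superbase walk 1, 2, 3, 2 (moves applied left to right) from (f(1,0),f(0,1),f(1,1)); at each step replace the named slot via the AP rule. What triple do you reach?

start (-2,2,3) = (f(1,0),f(0,1),f(1,1))
replace slot 1: 2·(2+3) − (-2) = 12 → (12,2,3)
replace slot 2: 2·(12+3) − 2 = 28 → (12,28,3)
replace slot 3: 2·(12+28) − 3 = 77 → (12,28,77)
replace slot 2: 2·(12+77) − 28 = 150 → (12,150,77)

12,150,77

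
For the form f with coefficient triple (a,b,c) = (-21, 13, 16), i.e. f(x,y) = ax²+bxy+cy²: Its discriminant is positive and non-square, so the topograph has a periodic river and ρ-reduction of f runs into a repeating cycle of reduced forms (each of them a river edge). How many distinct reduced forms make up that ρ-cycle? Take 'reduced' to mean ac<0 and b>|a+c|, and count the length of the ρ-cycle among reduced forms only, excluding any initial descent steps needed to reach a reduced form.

D = 1513, ⌊√D⌋ = 38
river: ρ → (16,19,-18)
river: ρ → (-18,17,17)
river: ρ → (17,17,-18)
river: ρ → (-18,19,16)
river: ρ → (16,13,-21)
river: ρ → (-21,29,8)
river: ρ → (8,35,-9)
river: ρ → (-9,37,4)
river: ρ → (4,35,-18)
river: ρ → (-18,37,2)
river: ρ → (2,35,-36)
river: ρ → (-36,37,1)
river: ρ → (1,37,-36)
river: ρ → (-36,35,2)
river: ρ → (2,37,-18)
river: ρ → (-18,35,4)
river: ρ → (4,37,-9)
river: ρ → (-9,35,8)
river: ρ → (8,29,-21)
river: ρ → (-21,13,16)
ρ-cycle length = 20 (tail of 0 descent steps not counted)

20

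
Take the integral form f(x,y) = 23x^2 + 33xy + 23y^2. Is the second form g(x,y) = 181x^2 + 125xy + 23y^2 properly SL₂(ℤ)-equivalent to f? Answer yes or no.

D₁ = -1027, D₂ = -1027
f: translate: b→-13 (≡33 mod 46), so (23,33,23)→(23,-13,13)
f: flip: (23,-13,13)→(13,13,23)
f: reduced (well bottom): (13,13,23) with a≤c, −a<b≤a
g: flip: (181,125,23)→(23,-125,181)
g: translate: b→13 (≡-125 mod 46), so (23,-125,181)→(23,13,13)
g: flip: (23,13,13)→(13,-13,23)
g: translate: b→13 (≡-13 mod 26), so (13,-13,23)→(13,13,23)
g: reduced (well bottom): (13,13,23) with a≤c, −a<b≤a
reduced forms (13, 13, 23) vs (13, 13, 23) ⇒ equivalent

yes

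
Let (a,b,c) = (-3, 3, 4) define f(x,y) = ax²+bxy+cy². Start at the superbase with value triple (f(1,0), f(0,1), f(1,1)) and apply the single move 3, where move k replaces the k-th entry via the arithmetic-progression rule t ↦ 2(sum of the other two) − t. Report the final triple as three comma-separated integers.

start (-3,4,4) = (f(1,0),f(0,1),f(1,1))
replace slot 3: 2·((-3)+4) − 4 = -2 → (-3,4,-2)

-3,4,-2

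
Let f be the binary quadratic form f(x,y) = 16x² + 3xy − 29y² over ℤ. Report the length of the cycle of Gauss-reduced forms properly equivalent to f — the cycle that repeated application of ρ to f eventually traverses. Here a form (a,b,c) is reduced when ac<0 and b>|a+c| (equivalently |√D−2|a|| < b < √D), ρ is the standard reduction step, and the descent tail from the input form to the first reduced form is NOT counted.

D = 1865, ⌊√D⌋ = 43
descent: ρ → (-29,-3,16)
descent: ρ → (16,35,-10)  [lands on river]
river: ρ → (-10,25,31)
river: ρ → (31,37,-4)
river: ρ → (-4,43,1)
river: ρ → (1,43,-4)
river: ρ → (-4,37,31)
river: ρ → (31,25,-10)
river: ρ → (-10,35,16)
river: ρ → (16,29,-16)
river: ρ → (-16,35,10)
river: ρ → (10,25,-31)
river: ρ → (-31,37,4)
river: ρ → (4,43,-1)
river: ρ → (-1,43,4)
river: ρ → (4,37,-31)
river: ρ → (-31,25,10)
river: ρ → (10,35,-16)
river: ρ → (-16,29,16)
ρ-cycle length = 18 (tail of 2 descent steps not counted)

18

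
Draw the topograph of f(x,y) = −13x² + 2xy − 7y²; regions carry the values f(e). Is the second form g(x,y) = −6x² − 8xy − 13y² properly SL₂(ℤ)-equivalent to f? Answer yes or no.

D₁ = -360, D₂ = -248
discriminants differ ⇒ not SL₂(ℤ)-equivalent

no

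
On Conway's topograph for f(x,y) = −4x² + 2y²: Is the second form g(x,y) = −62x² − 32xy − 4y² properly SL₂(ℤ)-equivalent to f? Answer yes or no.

D₁ = 32, D₂ = 32
river cycle of f (length 2): (2, 4, -2), (-2, 4, 2)
river cycle of g (length 2): (2, 4, -2), (-2, 4, 2)
cycles coincide ⇒ equivalent

yes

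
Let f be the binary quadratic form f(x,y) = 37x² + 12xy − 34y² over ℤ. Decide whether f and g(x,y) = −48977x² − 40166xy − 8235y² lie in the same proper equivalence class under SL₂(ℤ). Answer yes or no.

D₁ = 5176, D₂ = 5176
river cycle of f (length 8): (-34, 56, 15), (15, 64, -18), (-18, 44, 45), (45, 46, -17), (-17, 56, 30), (30, 64, -9), (-9, 62, 37), (37, 12, -34)
river cycle of g (length 8): (-9, 62, 37), (37, 12, -34), (-34, 56, 15), (15, 64, -18), (-18, 44, 45), (45, 46, -17), (-17, 56, 30), (30, 64, -9)
cycles coincide ⇒ equivalent

yes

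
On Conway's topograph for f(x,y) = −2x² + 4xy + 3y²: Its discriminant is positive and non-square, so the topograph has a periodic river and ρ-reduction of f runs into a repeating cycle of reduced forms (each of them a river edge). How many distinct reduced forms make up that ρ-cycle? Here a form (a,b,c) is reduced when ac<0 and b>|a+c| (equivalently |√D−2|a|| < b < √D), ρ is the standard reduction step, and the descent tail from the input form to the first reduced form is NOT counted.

D = 40, ⌊√D⌋ = 6
river: ρ → (3,2,-3)
river: ρ → (-3,4,2)
river: ρ → (2,4,-3)
river: ρ → (-3,2,3)
river: ρ → (3,4,-2)
river: ρ → (-2,4,3)
ρ-cycle length = 6 (tail of 0 descent steps not counted)

6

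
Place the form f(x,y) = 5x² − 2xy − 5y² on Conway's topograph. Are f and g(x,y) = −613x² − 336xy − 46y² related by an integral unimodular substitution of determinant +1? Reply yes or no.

D₁ = 104, D₂ = 104
river cycle of f (length 6): (-5, 2, 5), (5, 8, -2), (-2, 8, 5), (5, 2, -5), (-5, 8, 2), (2, 8, -5)
river cycle of g (length 6): (-5, 2, 5), (5, 8, -2), (-2, 8, 5), (5, 2, -5), (-5, 8, 2), (2, 8, -5)
cycles coincide ⇒ equivalent

yes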